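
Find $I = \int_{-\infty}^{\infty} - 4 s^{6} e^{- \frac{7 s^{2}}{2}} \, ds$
$- \frac{60 \sqrt{14} \sqrt{\pi}}{2401}$

Consider the simpler parametrised integral
$$J(a) = \int_{-\infty}^{\infty} - 4 e^{- a s^{2}} \, ds = - \frac{4 \sqrt{\pi}}{\sqrt{a}}.$$

Differentiating under the integral sign brings down a factor of $(-s^2)$:
$$\frac{dJ}{da} = \int_{-\infty}^{\infty} 4 s^{2} e^{- a s^{2}} \, ds = \frac{2 \sqrt{\pi}}{a^{\frac{3}{2}}}.$$

Repeating $3$ times in total — each differentiation brings down another $(-s^2)$ — gives
$$\frac{d^{3}J}{da^{3}} = \int_{-\infty}^{\infty} 4 s^{6} e^{- a s^{2}} \, ds = \frac{15 \sqrt{\pi}}{2 a^{\frac{7}{2}}},$$
and the integrand here is $(-1)^{3}$ times the target integrand, so $I = (-1)^{3}\,\frac{d^{3}J}{da^{3}} = - \frac{15 \sqrt{\pi}}{2 a^{\frac{7}{2}}}$.

Setting $a = \frac{7}{2}$:
$$I = - \frac{60 \sqrt{14} \sqrt{\pi}}{2401}.$$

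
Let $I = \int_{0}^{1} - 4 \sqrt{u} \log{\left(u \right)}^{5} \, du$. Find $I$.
$\frac{10240}{243}$

Consider the simpler parametrised integral
$$J(a) = \int_{0}^{1} - 4 u^{a} \, du = - \frac{4}{a + 1}.$$

Differentiating under the integral sign brings down a factor of $\ln u$:
$$\frac{dJ}{da} = \int_{0}^{1} - 4 u^{a} \log{\left(u \right)} \, du = \frac{4}{\left(a + 1\right)^{2}}.$$

Repeating $5$ times in total — each differentiation brings down another $\ln u$ — gives
$$\frac{d^{5}J}{da^{5}} = \int_{0}^{1} - 4 u^{a} \log{\left(u \right)}^{5} \, du = \frac{480}{\left(a + 1\right)^{6}},$$
and the integrand here is exactly the target integrand, so $I = \frac{480}{\left(a + 1\right)^{6}}$.

Setting $a = \frac{1}{2}$:
$$I = \frac{10240}{243}.$$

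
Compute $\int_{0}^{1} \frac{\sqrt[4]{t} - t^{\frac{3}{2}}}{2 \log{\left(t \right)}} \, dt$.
$- \frac{\log{\left(2 \right)}}{2}$

Consider the one-parameter family: let $I(a) = \int_{0}^{1} \frac{\sqrt[4]{t} - t^{a}}{2 \log{\left(t \right)}} \, dt$.

Since $\dfrac{\partial}{\partial a}\,t^{a} = t^{a} \ln t$, the $\ln t$ in the denominator cancels and
$$\frac{dI}{da} = \int_{0}^{1} - \frac{1}{2} t^{a} \, dt = - \frac{1}{2} \left[\frac{t^{a+1}}{a+1}\right]_0^1 = - \frac{1}{2 a + 2}.$$

Integrating with respect to $a$ gives $I(a) = - \frac{\log{\left(a + 1 \right)}}{2} - \log{\left(2 \right)} + \frac{\log{\left(5 \right)}}{2} + C$.

At $a = \frac{1}{4}$ the integrand is identically $0$, so $I(\frac{1}{4}) = 0$. The closed form gives $0$, hence $C = 0$.

Setting $a = \frac{3}{2}$:
$$I = - \frac{\log{\left(2 \right)}}{2}.$$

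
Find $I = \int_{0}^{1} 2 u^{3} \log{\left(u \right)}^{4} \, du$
$\frac{3}{64}$

Begin with the known integral
$$J(a) = \int_{0}^{1} 2 u^{a} \, du = \frac{2}{a + 1}.$$

Differentiating under the integral sign brings down a factor of $\ln u$:
$$\frac{dJ}{da} = \int_{0}^{1} 2 u^{a} \log{\left(u \right)} \, du = - \frac{2}{\left(a + 1\right)^{2}}.$$

Repeating $4$ times in total — each differentiation brings down another $\ln u$ — gives
$$\frac{d^{4}J}{da^{4}} = \int_{0}^{1} 2 u^{a} \log{\left(u \right)}^{4} \, du = \frac{48}{\left(a + 1\right)^{5}},$$
and the integrand here is exactly the target integrand, so $I = \frac{48}{\left(a + 1\right)^{5}}$.

Setting $a = 3$:
$$I = \frac{3}{64}.$$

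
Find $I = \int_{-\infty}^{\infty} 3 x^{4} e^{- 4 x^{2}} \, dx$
$\frac{9 \sqrt{\pi}}{128}$

Consider the simpler parametrised integral
$$J(a) = \int_{-\infty}^{\infty} 3 e^{- a x^{2}} \, dx = \frac{3 \sqrt{\pi}}{\sqrt{a}}.$$

Differentiating under the integral sign brings down a factor of $(-x^2)$:
$$\frac{dJ}{da} = \int_{-\infty}^{\infty} - 3 x^{2} e^{- a x^{2}} \, dx = - \frac{3 \sqrt{\pi}}{2 a^{\frac{3}{2}}}.$$

Repeating twice in total — each differentiation brings down another $(-x^2)$ — gives
$$\frac{d^{2}J}{da^{2}} = \int_{-\infty}^{\infty} 3 x^{4} e^{- a x^{2}} \, dx = \frac{9 \sqrt{\pi}}{4 a^{\frac{5}{2}}},$$
and the integrand here is exactly the target integrand, so $I = \frac{9 \sqrt{\pi}}{4 a^{\frac{5}{2}}}$.

Setting $a = 4$:
$$I = \frac{9 \sqrt{\pi}}{128}.$$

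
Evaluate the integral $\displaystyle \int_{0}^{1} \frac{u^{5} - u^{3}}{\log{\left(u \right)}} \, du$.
$\log{\left(\frac{3}{2} \right)}$

Consider the one-parameter family: let $I(a) = \int_{0}^{1} \frac{- u^{3} + u^{a}}{\log{\left(u \right)}} \, du$.

Since $\dfrac{\partial}{\partial a}\,u^{a} = u^{a} \ln u$, the $\ln u$ in the denominator cancels and
$$\frac{dI}{da} = \int_{0}^{1} u^{a} \, du = \left[\frac{u^{a+1}}{a+1}\right]_0^1 = \frac{1}{a + 1}.$$

Integrating with respect to $a$ gives $I(a) = \log{\left(\frac{a}{4} + \frac{1}{4} \right)} + C$.

At $a = 3$ the integrand is identically $0$, so $I(3) = 0$. The closed form gives $0$, hence $C = 0$.

Setting $a = 5$:
$$I = \log{\left(\frac{3}{2} \right)}.$$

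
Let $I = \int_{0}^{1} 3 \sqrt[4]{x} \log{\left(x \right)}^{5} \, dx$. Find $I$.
$- \frac{294912}{3125}$

Begin with the known integral
$$J(a) = \int_{0}^{1} 3 x^{a} \, dx = \frac{3}{a + 1}.$$

Differentiating under the integral sign brings down a factor of $\ln x$:
$$\frac{dJ}{da} = \int_{0}^{1} 3 x^{a} \log{\left(x \right)} \, dx = - \frac{3}{\left(a + 1\right)^{2}}.$$

Repeating $5$ times in total — each differentiation brings down another $\ln x$ — gives
$$\frac{d^{5}J}{da^{5}} = \int_{0}^{1} 3 x^{a} \log{\left(x \right)}^{5} \, dx = - \frac{360}{\left(a + 1\right)^{6}},$$
and the integrand here is exactly the target integrand, so $I = - \frac{360}{\left(a + 1\right)^{6}}$.

Setting $a = \frac{1}{4}$:
$$I = - \frac{294912}{3125}.$$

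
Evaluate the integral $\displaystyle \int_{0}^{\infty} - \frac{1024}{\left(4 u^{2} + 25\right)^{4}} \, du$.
$- \frac{16 \pi}{15625}$

Begin with the known result
$$J(a) = \int_{0}^{\infty} - \frac{4}{a^{2} + u^{2}} \, du = - \frac{2 \pi}{a}.$$

Differentiating under the integral sign with respect to $a$,
$$\frac{dJ}{da} = \int_{0}^{\infty} \frac{8 a}{\left(a^{2} + u^{2}\right)^{2}} \, du = \frac{2 \pi}{a^{2}},$$
so $\int_{0}^{\infty} - \frac{4}{\left(a^{2} + u^{2}\right)^{2}} \, du = - \frac{\pi}{a^{3}}$.

Repeating — each differentiation of $1/(u^2+a^2)^j$ produces $-2ja/(u^2+a^2)^{j+1}$ — and dividing through by $-2ja$ at each step yields, after $3$ differentiations in total,
$$\int_{0}^{\infty} - \frac{4}{\left(a^{2} + u^{2}\right)^{4}} \, du = - \frac{5 \pi}{8 a^{7}}.$$

Setting $a = \frac{5}{2}$:
$$I = - \frac{16 \pi}{15625}.$$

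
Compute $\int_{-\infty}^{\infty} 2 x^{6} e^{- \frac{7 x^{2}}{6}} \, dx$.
$\frac{810 \sqrt{42} \sqrt{\pi}}{2401}$

Start from the elementary integral
$$J(a) = \int_{-\infty}^{\infty} 2 e^{- a x^{2}} \, dx = \frac{2 \sqrt{\pi}}{\sqrt{a}}.$$

Differentiating under the integral sign brings down a factor of $(-x^2)$:
$$\frac{dJ}{da} = \int_{-\infty}^{\infty} - 2 x^{2} e^{- a x^{2}} \, dx = - \frac{\sqrt{\pi}}{a^{\frac{3}{2}}}.$$

Repeating $3$ times in total — each differentiation brings down another $(-x^2)$ — gives
$$\frac{d^{3}J}{da^{3}} = \int_{-\infty}^{\infty} - 2 x^{6} e^{- a x^{2}} \, dx = - \frac{15 \sqrt{\pi}}{4 a^{\frac{7}{2}}},$$
and the integrand here is $(-1)^{3}$ times the target integrand, so $I = (-1)^{3}\,\frac{d^{3}J}{da^{3}} = \frac{15 \sqrt{\pi}}{4 a^{\frac{7}{2}}}$.

Setting $a = \frac{7}{6}$:
$$I = \frac{810 \sqrt{42} \sqrt{\pi}}{2401}.$$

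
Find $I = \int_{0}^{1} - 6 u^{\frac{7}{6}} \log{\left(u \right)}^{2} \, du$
$- \frac{2592}{2197}$

Begin with the known integral
$$J(a) = \int_{0}^{1} - 6 u^{a} \, du = - \frac{6}{a + 1}.$$

Differentiating under the integral sign brings down a factor of $\ln u$:
$$\frac{dJ}{da} = \int_{0}^{1} - 6 u^{a} \log{\left(u \right)} \, du = \frac{6}{\left(a + 1\right)^{2}}.$$

Repeating twice in total — each differentiation brings down another $\ln u$ — gives
$$\frac{d^{2}J}{da^{2}} = \int_{0}^{1} - 6 u^{a} \log{\left(u \right)}^{2} \, du = - \frac{12}{\left(a + 1\right)^{3}},$$
and the integrand here is exactly the target integrand, so $I = - \frac{12}{\left(a + 1\right)^{3}}$.

Setting $a = \frac{7}{6}$:
$$I = - \frac{2592}{2197}.$$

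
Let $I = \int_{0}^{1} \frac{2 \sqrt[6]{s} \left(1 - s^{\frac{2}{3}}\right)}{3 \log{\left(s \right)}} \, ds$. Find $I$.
$- \frac{2 \log{\left(11 \right)}}{3} + \frac{2 \log{\left(7 \right)}}{3}$

Consider the one-parameter family: let $I(a) = \int_{0}^{1} \frac{2 \left(\sqrt[6]{s} - s^{a}\right)}{3 \log{\left(s \right)}} \, ds$.

Since $\dfrac{\partial}{\partial a}\,s^{a} = s^{a} \ln s$, the $\ln s$ in the denominator cancels and
$$\frac{dI}{da} = \int_{0}^{1} - \frac{2}{3} s^{a} \, ds = - \frac{2}{3} \left[\frac{s^{a+1}}{a+1}\right]_0^1 = - \frac{2}{3 a + 3}.$$

Integrating with respect to $a$ gives $I(a) = - \frac{2 \log{\left(a + 1 \right)}}{3} - \frac{2 \log{\left(6 \right)}}{3} + \frac{2 \log{\left(7 \right)}}{3} + C$.

At $a = \frac{1}{6}$ the integrand is identically $0$, so $I(\frac{1}{6}) = 0$. The closed form gives $0$, hence $C = 0$.

Setting $a = \frac{5}{6}$:
$$I = - \frac{2 \log{\left(11 \right)}}{3} + \frac{2 \log{\left(7 \right)}}{3}.$$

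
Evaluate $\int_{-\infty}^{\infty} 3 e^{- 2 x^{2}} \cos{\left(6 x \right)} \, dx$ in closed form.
$\frac{3 \sqrt{2} \sqrt{\pi}}{2 e^{\frac{9}{2}}}$

Treat the cosine frequency as a parameter and define $I(b) = \int_{-\infty}^{\infty} 3 e^{- 2 x^{2}} \cos{\left(b x \right)} \, dx$.

Differentiating under the integral sign,
$$I'(b) = \int_{-\infty}^{\infty} - 3 x e^{- 2 x^{2}} \sin{\left(b x \right)} \, dx.$$

Integrate $\int_{-\infty}^{\infty} x \sin(b x)\, e^{- 2 x^{2}}\, dx$ by parts with $u = \sin(b x)$ and $dv = x\, e^{- 2 x^{2}}\, dx$, giving $v = - \frac{e^{- 2 x^{2}}}{4}$. The boundary term vanishes and
$$\int_{-\infty}^{\infty} x \sin(b x)\, e^{- 2 x^{2}}\, dx = \frac{b}{4} \int_{-\infty}^{\infty} \cos(b x)\, e^{- 2 x^{2}}\, dx,$$
so $I'(b) = - \frac{b}{4}\, I(b)$.

This is a separable first-order ODE; solving with the initial condition $I(0) = \int_{-\infty}^{\infty} 3 e^{- 2 x^{2}}\,dx = \frac{3 \sqrt{2} \sqrt{\pi}}{2}$ gives
$$I(b) = \frac{3 \sqrt{2} \sqrt{\pi} e^{- \frac{b^{2}}{8}}}{2}.$$

Setting $b = 6$:
$$I = \frac{3 \sqrt{2} \sqrt{\pi}}{2 e^{\frac{9}{2}}}.$$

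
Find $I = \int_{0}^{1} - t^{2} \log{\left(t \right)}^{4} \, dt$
$- \frac{8}{81}$

Begin with the known integral
$$J(a) = \int_{0}^{1} - t^{a} \, dt = - \frac{1}{a + 1}.$$

Differentiating under the integral sign brings down a factor of $\ln t$:
$$\frac{dJ}{da} = \int_{0}^{1} - t^{a} \log{\left(t \right)} \, dt = \frac{1}{\left(a + 1\right)^{2}}.$$

Repeating $4$ times in total — each differentiation brings down another $\ln t$ — gives
$$\frac{d^{4}J}{da^{4}} = \int_{0}^{1} - t^{a} \log{\left(t \right)}^{4} \, dt = - \frac{24}{\left(a + 1\right)^{5}},$$
and the integrand here is exactly the target integrand, so $I = - \frac{24}{\left(a + 1\right)^{5}}$.

Setting $a = 2$:
$$I = - \frac{8}{81}.$$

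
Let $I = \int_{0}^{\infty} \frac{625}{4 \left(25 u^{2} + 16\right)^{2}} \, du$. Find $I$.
$\frac{125 \pi}{1024}$

Begin with the known result
$$J(a) = \int_{0}^{\infty} \frac{1}{4 \left(a^{2} + u^{2}\right)} \, du = \frac{\pi}{8 a}.$$

Differentiating under the integral sign with respect to $a$,
$$\frac{dJ}{da} = \int_{0}^{\infty} - \frac{a}{2 \left(a^{2} + u^{2}\right)^{2}} \, du = - \frac{\pi}{8 a^{2}},$$
so $\int_{0}^{\infty} \frac{1}{4 \left(a^{2} + u^{2}\right)^{2}} \, du = \frac{\pi}{16 a^{3}}$.

Setting $a = \frac{4}{5}$:
$$I = \frac{125 \pi}{1024}.$$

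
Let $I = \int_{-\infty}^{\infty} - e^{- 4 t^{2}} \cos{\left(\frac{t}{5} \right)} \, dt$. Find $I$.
$- \frac{\sqrt{\pi}}{2 e^{\frac{1}{400}}}$

Let $b$ denote the cosine frequency and define $I(b) = \int_{-\infty}^{\infty} - e^{- 4 t^{2}} \cos{\left(b t \right)} \, dt$.

Differentiating under the integral sign,
$$I'(b) = \int_{-\infty}^{\infty} t e^{- 4 t^{2}} \sin{\left(b t \right)} \, dt.$$

Integrate $\int_{-\infty}^{\infty} t \sin(b t)\, e^{- 4 t^{2}}\, dt$ by parts with $u = \sin(b t)$ and $dv = t\, e^{- 4 t^{2}}\, dt$, giving $v = - \frac{e^{- 4 t^{2}}}{8}$. The boundary term vanishes and
$$\int_{-\infty}^{\infty} t \sin(b t)\, e^{- 4 t^{2}}\, dt = \frac{b}{8} \int_{-\infty}^{\infty} \cos(b t)\, e^{- 4 t^{2}}\, dt,$$
so $I'(b) = - \frac{b}{8}\, I(b)$.

This is a separable first-order ODE; solving with the initial condition $I(0) = \int_{-\infty}^{\infty} - e^{- 4 t^{2}}\,dt = - \frac{\sqrt{\pi}}{2}$ gives
$$I(b) = - \frac{\sqrt{\pi} e^{- \frac{b^{2}}{16}}}{2}.$$

Setting $b = \frac{1}{5}$:
$$I = - \frac{\sqrt{\pi}}{2 e^{\frac{1}{400}}}.$$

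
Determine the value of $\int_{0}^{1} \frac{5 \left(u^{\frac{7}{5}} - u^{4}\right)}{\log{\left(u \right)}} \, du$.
$- \log{\left(\frac{9765625}{248832} \right)}$

Introduce a parameter $a$ in the exponent: let $I(a) = \int_{0}^{1} \frac{5 \left(u^{\frac{7}{5}} - u^{a}\right)}{\log{\left(u \right)}} \, du$.

Since $\dfrac{\partial}{\partial a}\,u^{a} = u^{a} \ln u$, the $\ln u$ in the denominator cancels and
$$\frac{dI}{da} = \int_{0}^{1} -5 u^{a} \, du = -5 \left[\frac{u^{a+1}}{a+1}\right]_0^1 = - \frac{5}{a + 1}.$$

Integrating with respect to $a$ gives $I(a) = - \log{\left(\frac{3125 \left(a + 1\right)^{5}}{248832} \right)} + C$.

At $a = \frac{7}{5}$ the integrand is identically $0$, so $I(\frac{7}{5}) = 0$. The closed form gives $0$, hence $C = 0$.

Setting $a = 4$:
$$I = - \log{\left(\frac{9765625}{248832} \right)}.$$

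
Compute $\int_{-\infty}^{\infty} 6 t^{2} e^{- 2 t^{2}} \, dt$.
$\frac{3 \sqrt{2} \sqrt{\pi}}{4}$

Consider the simpler parametrised integral
$$J(a) = \int_{-\infty}^{\infty} 6 e^{- a t^{2}} \, dt = \frac{6 \sqrt{\pi}}{\sqrt{a}}.$$

Differentiating under the integral sign brings down a factor of $(-t^2)$:
$$\frac{dJ}{da} = \int_{-\infty}^{\infty} - 6 t^{2} e^{- a t^{2}} \, dt = - \frac{3 \sqrt{\pi}}{a^{\frac{3}{2}}}.$$

The integral on the left is $-I$, so $I = \frac{3 \sqrt{\pi}}{a^{\frac{3}{2}}}$.

Setting $a = 2$:
$$I = \frac{3 \sqrt{2} \sqrt{\pi}}{4}.$$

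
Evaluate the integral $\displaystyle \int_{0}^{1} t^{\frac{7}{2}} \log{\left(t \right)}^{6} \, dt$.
$\frac{10240}{531441}$

Begin with the known integral
$$J(a) = \int_{0}^{1} t^{a} \, dt = \frac{1}{a + 1}.$$

Differentiating under the integral sign brings down a factor of $\ln t$:
$$\frac{dJ}{da} = \int_{0}^{1} t^{a} \log{\left(t \right)} \, dt = - \frac{1}{\left(a + 1\right)^{2}}.$$

Repeating $6$ times in total — each differentiation brings down another $\ln t$ — gives
$$\frac{d^{6}J}{da^{6}} = \int_{0}^{1} t^{a} \log{\left(t \right)}^{6} \, dt = \frac{720}{\left(a + 1\right)^{7}},$$
and the integrand here is exactly the target integrand, so $I = \frac{720}{\left(a + 1\right)^{7}}$.

Setting $a = \frac{7}{2}$:
$$I = \frac{10240}{531441}.$$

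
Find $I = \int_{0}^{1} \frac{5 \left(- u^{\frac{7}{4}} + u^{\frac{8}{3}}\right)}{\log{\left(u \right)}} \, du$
$- \log{\left(\frac{243}{1024} \right)}$

Consider the one-parameter family: let $I(a) = \int_{0}^{1} \frac{5 \left(u^{\frac{8}{3}} - u^{a}\right)}{\log{\left(u \right)}} \, du$.

Since $\dfrac{\partial}{\partial a}\,u^{a} = u^{a} \ln u$, the $\ln u$ in the denominator cancels and
$$\frac{dI}{da} = \int_{0}^{1} -5 u^{a} \, du = -5 \left[\frac{u^{a+1}}{a+1}\right]_0^1 = - \frac{5}{a + 1}.$$

Integrating with respect to $a$ gives $I(a) = - \log{\left(\frac{243 \left(a + 1\right)^{5}}{161051} \right)} + C$.

At $a = \frac{8}{3}$ the integrand is identically $0$, so $I(\frac{8}{3}) = 0$. The closed form gives $0$, hence $C = 0$.

Setting $a = \frac{7}{4}$:
$$I = - \log{\left(\frac{243}{1024} \right)}.$$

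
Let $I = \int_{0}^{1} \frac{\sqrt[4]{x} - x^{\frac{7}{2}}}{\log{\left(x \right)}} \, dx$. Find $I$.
$- \log{\left(18 \right)} + \log{\left(5 \right)}$

Consider the one-parameter family: let $I(a) = \int_{0}^{1} \frac{\sqrt[4]{x} - x^{a}}{\log{\left(x \right)}} \, dx$.

Since $\dfrac{\partial}{\partial a}\,x^{a} = x^{a} \ln x$, the $\ln x$ in the denominator cancels and
$$\frac{dI}{da} = \int_{0}^{1} -1 x^{a} \, dx = -1 \left[\frac{x^{a+1}}{a+1}\right]_0^1 = - \frac{1}{a + 1}.$$

Integrating with respect to $a$ gives $I(a) = - \log{\left(\frac{4 a}{5} + \frac{4}{5} \right)} + C$.

At $a = \frac{1}{4}$ the integrand is identically $0$, so $I(\frac{1}{4}) = 0$. The closed form gives $0$, hence $C = 0$.

Setting $a = \frac{7}{2}$:
$$I = - \log{\left(18 \right)} + \log{\left(5 \right)}.$$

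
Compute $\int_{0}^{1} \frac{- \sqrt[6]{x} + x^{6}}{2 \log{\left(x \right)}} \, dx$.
$\frac{\log{\left(6 \right)}}{2}$

Consider the one-parameter family: let $I(a) = \int_{0}^{1} \frac{x^{6} - x^{a}}{2 \log{\left(x \right)}} \, dx$.

Since $\dfrac{\partial}{\partial a}\,x^{a} = x^{a} \ln x$, the $\ln x$ in the denominator cancels and
$$\frac{dI}{da} = \int_{0}^{1} - \frac{1}{2} x^{a} \, dx = - \frac{1}{2} \left[\frac{x^{a+1}}{a+1}\right]_0^1 = - \frac{1}{2 a + 2}.$$

Integrating with respect to $a$ gives $I(a) = - \frac{\log{\left(a + 1 \right)}}{2} + \frac{\log{\left(7 \right)}}{2} + C$.

At $a = 6$ the integrand is identically $0$, so $I(6) = 0$. The closed form gives $0$, hence $C = 0$.

Setting $a = \frac{1}{6}$:
$$I = \frac{\log{\left(6 \right)}}{2}.$$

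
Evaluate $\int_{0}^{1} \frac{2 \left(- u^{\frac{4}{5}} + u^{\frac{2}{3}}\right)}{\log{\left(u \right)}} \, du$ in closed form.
$\log{\left(\frac{625}{729} \right)}$

Replace the exponent $\frac{2}{3}$ by a parameter $a$: let $I(a) = \int_{0}^{1} \frac{2 \left(- u^{\frac{4}{5}} + u^{a}\right)}{\log{\left(u \right)}} \, du$.

Since $\dfrac{\partial}{\partial a}\,u^{a} = u^{a} \ln u$, the $\ln u$ in the denominator cancels and
$$\frac{dI}{da} = \int_{0}^{1} 2 u^{a} \, du = 2 \left[\frac{u^{a+1}}{a+1}\right]_0^1 = \frac{2}{a + 1}.$$

Integrating with respect to $a$ gives $I(a) = \log{\left(\frac{25 \left(a + 1\right)^{2}}{81} \right)} + C$.

At $a = \frac{4}{5}$ the integrand is identically $0$, so $I(\frac{4}{5}) = 0$. The closed form gives $0$, hence $C = 0$.

Setting $a = \frac{2}{3}$:
$$I = \log{\left(\frac{625}{729} \right)}.$$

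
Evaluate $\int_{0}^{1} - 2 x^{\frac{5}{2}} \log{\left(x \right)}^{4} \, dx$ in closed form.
$- \frac{1536}{16807}$

Begin with the known integral
$$J(a) = \int_{0}^{1} - 2 x^{a} \, dx = - \frac{2}{a + 1}.$$

Differentiating under the integral sign brings down a factor of $\ln x$:
$$\frac{dJ}{da} = \int_{0}^{1} - 2 x^{a} \log{\left(x \right)} \, dx = \frac{2}{\left(a + 1\right)^{2}}.$$

Repeating $4$ times in total — each differentiation brings down another $\ln x$ — gives
$$\frac{d^{4}J}{da^{4}} = \int_{0}^{1} - 2 x^{a} \log{\left(x \right)}^{4} \, dx = - \frac{48}{\left(a + 1\right)^{5}},$$
and the integrand here is exactly the target integrand, so $I = - \frac{48}{\left(a + 1\right)^{5}}$.

Setting $a = \frac{5}{2}$:
$$I = - \frac{1536}{16807}.$$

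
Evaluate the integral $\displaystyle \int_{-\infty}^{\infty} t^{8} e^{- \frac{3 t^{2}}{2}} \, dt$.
$\frac{35 \sqrt{6} \sqrt{\pi}}{81}$

Start from the elementary integral
$$J(a) = \int_{-\infty}^{\infty} e^{- a t^{2}} \, dt = \frac{\sqrt{\pi}}{\sqrt{a}}.$$

Differentiating under the integral sign brings down a factor of $(-t^2)$:
$$\frac{dJ}{da} = \int_{-\infty}^{\infty} - t^{2} e^{- a t^{2}} \, dt = - \frac{\sqrt{\pi}}{2 a^{\frac{3}{2}}}.$$

Repeating $4$ times in total — each differentiation brings down another $(-t^2)$ — gives
$$\frac{d^{4}J}{da^{4}} = \int_{-\infty}^{\infty} t^{8} e^{- a t^{2}} \, dt = \frac{105 \sqrt{\pi}}{16 a^{\frac{9}{2}}},$$
and the integrand here is exactly the target integrand, so $I = \frac{105 \sqrt{\pi}}{16 a^{\frac{9}{2}}}$.

Setting $a = \frac{3}{2}$:
$$I = \frac{35 \sqrt{6} \sqrt{\pi}}{81}.$$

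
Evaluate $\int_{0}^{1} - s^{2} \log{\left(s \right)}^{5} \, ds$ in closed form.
$\frac{40}{243}$

Begin with the known integral
$$J(a) = \int_{0}^{1} - s^{a} \, ds = - \frac{1}{a + 1}.$$

Differentiating under the integral sign brings down a factor of $\ln s$:
$$\frac{dJ}{da} = \int_{0}^{1} - s^{a} \log{\left(s \right)} \, ds = \frac{1}{\left(a + 1\right)^{2}}.$$

Repeating $5$ times in total — each differentiation brings down another $\ln s$ — gives
$$\frac{d^{5}J}{da^{5}} = \int_{0}^{1} - s^{a} \log{\left(s \right)}^{5} \, ds = \frac{120}{\left(a + 1\right)^{6}},$$
and the integrand here is exactly the target integrand, so $I = \frac{120}{\left(a + 1\right)^{6}}$.

Setting $a = 2$:
$$I = \frac{40}{243}.$$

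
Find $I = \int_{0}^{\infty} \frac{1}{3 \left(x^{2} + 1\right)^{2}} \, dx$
$\frac{\pi}{12}$

Begin with the known result
$$J(a) = \int_{0}^{\infty} \frac{1}{3 \left(a^{2} + x^{2}\right)} \, dx = \frac{\pi}{6 a}.$$

Differentiating under the integral sign with respect to $a$,
$$\frac{dJ}{da} = \int_{0}^{\infty} - \frac{2 a}{3 \left(a^{2} + x^{2}\right)^{2}} \, dx = - \frac{\pi}{6 a^{2}},$$
so $\int_{0}^{\infty} \frac{1}{3 \left(a^{2} + x^{2}\right)^{2}} \, dx = \frac{\pi}{12 a^{3}}$.

Setting $a = 1$:
$$I = \frac{\pi}{12}.$$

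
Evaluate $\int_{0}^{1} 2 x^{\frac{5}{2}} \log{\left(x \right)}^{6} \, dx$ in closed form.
$\frac{184320}{823543}$

Begin with the known integral
$$J(a) = \int_{0}^{1} 2 x^{a} \, dx = \frac{2}{a + 1}.$$

Differentiating under the integral sign brings down a factor of $\ln x$:
$$\frac{dJ}{da} = \int_{0}^{1} 2 x^{a} \log{\left(x \right)} \, dx = - \frac{2}{\left(a + 1\right)^{2}}.$$

Repeating $6$ times in total — each differentiation brings down another $\ln x$ — gives
$$\frac{d^{6}J}{da^{6}} = \int_{0}^{1} 2 x^{a} \log{\left(x \right)}^{6} \, dx = \frac{1440}{\left(a + 1\right)^{7}},$$
and the integrand here is exactly the target integrand, so $I = \frac{1440}{\left(a + 1\right)^{7}}$.

Setting $a = \frac{5}{2}$:
$$I = \frac{184320}{823543}.$$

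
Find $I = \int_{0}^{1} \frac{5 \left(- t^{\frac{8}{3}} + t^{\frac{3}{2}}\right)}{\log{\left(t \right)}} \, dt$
$\log{\left(\frac{759375}{5153632} \right)}$

Consider the one-parameter family: let $I(a) = \int_{0}^{1} \frac{5 \left(- t^{\frac{8}{3}} + t^{a}\right)}{\log{\left(t \right)}} \, dt$.

Since $\dfrac{\partial}{\partial a}\,t^{a} = t^{a} \ln t$, the $\ln t$ in the denominator cancels and
$$\frac{dI}{da} = \int_{0}^{1} 5 t^{a} \, dt = 5 \left[\frac{t^{a+1}}{a+1}\right]_0^1 = \frac{5}{a + 1}.$$

Integrating with respect to $a$ gives $I(a) = \log{\left(\frac{243 \left(a + 1\right)^{5}}{161051} \right)} + C$.

At $a = \frac{8}{3}$ the integrand is identically $0$, so $I(\frac{8}{3}) = 0$. The closed form gives $0$, hence $C = 0$.

Setting $a = \frac{3}{2}$:
$$I = \log{\left(\frac{759375}{5153632} \right)}.$$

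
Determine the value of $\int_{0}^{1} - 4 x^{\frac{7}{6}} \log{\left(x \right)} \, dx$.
$\frac{144}{169}$

Begin with the known integral
$$J(a) = \int_{0}^{1} - 4 x^{a} \, dx = - \frac{4}{a + 1}.$$

Differentiating under the integral sign brings down a factor of $\ln x$:
$$\frac{dJ}{da} = \int_{0}^{1} - 4 x^{a} \log{\left(x \right)} \, dx = \frac{4}{\left(a + 1\right)^{2}}.$$

The integral on the left is $I$, so $I = \frac{4}{\left(a + 1\right)^{2}}$.

Setting $a = \frac{7}{6}$:
$$I = \frac{144}{169}.$$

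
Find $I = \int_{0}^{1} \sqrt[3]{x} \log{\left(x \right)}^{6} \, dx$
$\frac{98415}{1024}$

Consider the simpler parametrised integral
$$J(a) = \int_{0}^{1} x^{a} \, dx = \frac{1}{a + 1}.$$

Differentiating under the integral sign brings down a factor of $\ln x$:
$$\frac{dJ}{da} = \int_{0}^{1} x^{a} \log{\left(x \right)} \, dx = - \frac{1}{\left(a + 1\right)^{2}}.$$

Repeating $6$ times in total — each differentiation brings down another $\ln x$ — gives
$$\frac{d^{6}J}{da^{6}} = \int_{0}^{1} x^{a} \log{\left(x \right)}^{6} \, dx = \frac{720}{\left(a + 1\right)^{7}},$$
and the integrand here is exactly the target integrand, so $I = \frac{720}{\left(a + 1\right)^{7}}$.

Setting $a = \frac{1}{3}$:
$$I = \frac{98415}{1024}.$$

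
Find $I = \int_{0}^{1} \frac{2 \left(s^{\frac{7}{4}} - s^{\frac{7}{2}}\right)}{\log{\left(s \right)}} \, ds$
$- \log{\left(\frac{324}{121} \right)}$

Consider the one-parameter family: let $I(a) = \int_{0}^{1} \frac{2 \left(s^{\frac{7}{4}} - s^{a}\right)}{\log{\left(s \right)}} \, ds$.

Since $\dfrac{\partial}{\partial a}\,s^{a} = s^{a} \ln s$, the $\ln s$ in the denominator cancels and
$$\frac{dI}{da} = \int_{0}^{1} -2 s^{a} \, ds = -2 \left[\frac{s^{a+1}}{a+1}\right]_0^1 = - \frac{2}{a + 1}.$$

Integrating with respect to $a$ gives $I(a) = - \log{\left(\frac{16 \left(a + 1\right)^{2}}{121} \right)} + C$.

At $a = \frac{7}{4}$ the integrand is identically $0$, so $I(\frac{7}{4}) = 0$. The closed form gives $0$, hence $C = 0$.

Setting $a = \frac{7}{2}$:
$$I = - \log{\left(\frac{324}{121} \right)}.$$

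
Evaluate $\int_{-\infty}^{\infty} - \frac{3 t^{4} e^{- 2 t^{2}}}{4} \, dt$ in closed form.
$- \frac{9 \sqrt{2} \sqrt{\pi}}{128}$

Begin with the known integral
$$J(a) = \int_{-\infty}^{\infty} - \frac{3 e^{- a t^{2}}}{4} \, dt = - \frac{3 \sqrt{\pi}}{4 \sqrt{a}}.$$

Differentiating under the integral sign brings down a factor of $(-t^2)$:
$$\frac{dJ}{da} = \int_{-\infty}^{\infty} \frac{3 t^{2} e^{- a t^{2}}}{4} \, dt = \frac{3 \sqrt{\pi}}{8 a^{\frac{3}{2}}}.$$

Repeating twice in total — each differentiation brings down another $(-t^2)$ — gives
$$\frac{d^{2}J}{da^{2}} = \int_{-\infty}^{\infty} - \frac{3 t^{4} e^{- a t^{2}}}{4} \, dt = - \frac{9 \sqrt{\pi}}{16 a^{\frac{5}{2}}},$$
and the integrand here is exactly the target integrand, so $I = - \frac{9 \sqrt{\pi}}{16 a^{\frac{5}{2}}}$.

Setting $a = 2$:
$$I = - \frac{9 \sqrt{2} \sqrt{\pi}}{128}.$$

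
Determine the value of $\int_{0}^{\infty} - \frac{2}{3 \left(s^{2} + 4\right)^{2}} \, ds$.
$- \frac{\pi}{48}$

Begin with the known result
$$J(a) = \int_{0}^{\infty} - \frac{2}{3 \left(a^{2} + s^{2}\right)} \, ds = - \frac{\pi}{3 a}.$$

Differentiating under the integral sign with respect to $a$,
$$\frac{dJ}{da} = \int_{0}^{\infty} \frac{4 a}{3 \left(a^{2} + s^{2}\right)^{2}} \, ds = \frac{\pi}{3 a^{2}},$$
so $\int_{0}^{\infty} - \frac{2}{3 \left(a^{2} + s^{2}\right)^{2}} \, ds = - \frac{\pi}{6 a^{3}}$.

Setting $a = 2$:
$$I = - \frac{\pi}{48}.$$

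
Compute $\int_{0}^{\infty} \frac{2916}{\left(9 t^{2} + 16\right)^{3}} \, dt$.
$\frac{729 \pi}{4096}$

Recall the elementary integral
$$J(a) = \int_{0}^{\infty} \frac{4}{a^{2} + t^{2}} \, dt = \frac{2 \pi}{a}.$$

Differentiating under the integral sign with respect to $a$,
$$\frac{dJ}{da} = \int_{0}^{\infty} - \frac{8 a}{\left(a^{2} + t^{2}\right)^{2}} \, dt = - \frac{2 \pi}{a^{2}},$$
so $\int_{0}^{\infty} \frac{4}{\left(a^{2} + t^{2}\right)^{2}} \, dt = \frac{\pi}{a^{3}}$.

Repeating — each differentiation of $1/(t^2+a^2)^j$ produces $-2ja/(t^2+a^2)^{j+1}$ — and dividing through by $-2ja$ at each step yields, after $2$ differentiations in total,
$$\int_{0}^{\infty} \frac{4}{\left(a^{2} + t^{2}\right)^{3}} \, dt = \frac{3 \pi}{4 a^{5}}.$$

Setting $a = \frac{4}{3}$:
$$I = \frac{729 \pi}{4096}.$$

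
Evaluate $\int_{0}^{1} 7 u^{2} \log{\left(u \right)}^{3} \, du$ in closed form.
$- \frac{14}{27}$

Begin with the known integral
$$J(a) = \int_{0}^{1} 7 u^{a} \, du = \frac{7}{a + 1}.$$

Differentiating under the integral sign brings down a factor of $\ln u$:
$$\frac{dJ}{da} = \int_{0}^{1} 7 u^{a} \log{\left(u \right)} \, du = - \frac{7}{\left(a + 1\right)^{2}}.$$

Repeating $3$ times in total — each differentiation brings down another $\ln u$ — gives
$$\frac{d^{3}J}{da^{3}} = \int_{0}^{1} 7 u^{a} \log{\left(u \right)}^{3} \, du = - \frac{42}{\left(a + 1\right)^{4}},$$
and the integrand here is exactly the target integrand, so $I = - \frac{42}{\left(a + 1\right)^{4}}$.

Setting $a = 2$:
$$I = - \frac{14}{27}.$$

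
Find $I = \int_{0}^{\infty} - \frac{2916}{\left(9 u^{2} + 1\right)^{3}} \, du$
$- \frac{729 \pi}{4}$

Recall the elementary integral
$$J(a) = \int_{0}^{\infty} - \frac{4}{a^{2} + u^{2}} \, du = - \frac{2 \pi}{a}.$$

Differentiating under the integral sign with respect to $a$,
$$\frac{dJ}{da} = \int_{0}^{\infty} \frac{8 a}{\left(a^{2} + u^{2}\right)^{2}} \, du = \frac{2 \pi}{a^{2}},$$
so $\int_{0}^{\infty} - \frac{4}{\left(a^{2} + u^{2}\right)^{2}} \, du = - \frac{\pi}{a^{3}}$.

Repeating — each differentiation of $1/(u^2+a^2)^j$ produces $-2ja/(u^2+a^2)^{j+1}$ — and dividing through by $-2ja$ at each step yields, after $2$ differentiations in total,
$$\int_{0}^{\infty} - \frac{4}{\left(a^{2} + u^{2}\right)^{3}} \, du = - \frac{3 \pi}{4 a^{5}}.$$

Setting $a = \frac{1}{3}$:
$$I = - \frac{729 \pi}{4}.$$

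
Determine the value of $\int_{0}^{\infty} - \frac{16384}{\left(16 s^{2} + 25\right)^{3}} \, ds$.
$- \frac{768 \pi}{3125}$

Begin with the known result
$$J(a) = \int_{0}^{\infty} - \frac{4}{a^{2} + s^{2}} \, ds = - \frac{2 \pi}{a}.$$

Differentiating under the integral sign with respect to $a$,
$$\frac{dJ}{da} = \int_{0}^{\infty} \frac{8 a}{\left(a^{2} + s^{2}\right)^{2}} \, ds = \frac{2 \pi}{a^{2}},$$
so $\int_{0}^{\infty} - \frac{4}{\left(a^{2} + s^{2}\right)^{2}} \, ds = - \frac{\pi}{a^{3}}$.

Repeating — each differentiation of $1/(s^2+a^2)^j$ produces $-2ja/(s^2+a^2)^{j+1}$ — and dividing through by $-2ja$ at each step yields, after $2$ differentiations in total,
$$\int_{0}^{\infty} - \frac{4}{\left(a^{2} + s^{2}\right)^{3}} \, ds = - \frac{3 \pi}{4 a^{5}}.$$

Setting $a = \frac{5}{4}$:
$$I = - \frac{768 \pi}{3125}.$$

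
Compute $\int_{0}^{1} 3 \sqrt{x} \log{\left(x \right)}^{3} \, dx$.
$- \frac{32}{9}$

Begin with the known integral
$$J(a) = \int_{0}^{1} 3 x^{a} \, dx = \frac{3}{a + 1}.$$

Differentiating under the integral sign brings down a factor of $\ln x$:
$$\frac{dJ}{da} = \int_{0}^{1} 3 x^{a} \log{\left(x \right)} \, dx = - \frac{3}{\left(a + 1\right)^{2}}.$$

Repeating $3$ times in total — each differentiation brings down another $\ln x$ — gives
$$\frac{d^{3}J}{da^{3}} = \int_{0}^{1} 3 x^{a} \log{\left(x \right)}^{3} \, dx = - \frac{18}{\left(a + 1\right)^{4}},$$
and the integrand here is exactly the target integrand, so $I = - \frac{18}{\left(a + 1\right)^{4}}$.

Setting $a = \frac{1}{2}$:
$$I = - \frac{32}{9}.$$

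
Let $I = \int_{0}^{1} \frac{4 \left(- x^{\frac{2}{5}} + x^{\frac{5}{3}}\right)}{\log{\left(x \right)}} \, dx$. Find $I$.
$- \log{\left(\frac{194481}{2560000} \right)}$

Consider the one-parameter family: let $I(a) = \int_{0}^{1} \frac{4 \left(x^{\frac{5}{3}} - x^{a}\right)}{\log{\left(x \right)}} \, dx$.

Since $\dfrac{\partial}{\partial a}\,x^{a} = x^{a} \ln x$, the $\ln x$ in the denominator cancels and
$$\frac{dI}{da} = \int_{0}^{1} -4 x^{a} \, dx = -4 \left[\frac{x^{a+1}}{a+1}\right]_0^1 = - \frac{4}{a + 1}.$$

Integrating with respect to $a$ gives $I(a) = - \log{\left(\frac{81 \left(a + 1\right)^{4}}{4096} \right)} + C$.

At $a = \frac{5}{3}$ the integrand is identically $0$, so $I(\frac{5}{3}) = 0$. The closed form gives $0$, hence $C = 0$.

Setting $a = \frac{2}{5}$:
$$I = - \log{\left(\frac{194481}{2560000} \right)}.$$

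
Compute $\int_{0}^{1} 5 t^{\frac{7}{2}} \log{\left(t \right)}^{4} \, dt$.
$\frac{1280}{19683}$

Begin with the known integral
$$J(a) = \int_{0}^{1} 5 t^{a} \, dt = \frac{5}{a + 1}.$$

Differentiating under the integral sign brings down a factor of $\ln t$:
$$\frac{dJ}{da} = \int_{0}^{1} 5 t^{a} \log{\left(t \right)} \, dt = - \frac{5}{\left(a + 1\right)^{2}}.$$

Repeating $4$ times in total — each differentiation brings down another $\ln t$ — gives
$$\frac{d^{4}J}{da^{4}} = \int_{0}^{1} 5 t^{a} \log{\left(t \right)}^{4} \, dt = \frac{120}{\left(a + 1\right)^{5}},$$
and the integrand here is exactly the target integrand, so $I = \frac{120}{\left(a + 1\right)^{5}}$.

Setting $a = \frac{7}{2}$:
$$I = \frac{1280}{19683}.$$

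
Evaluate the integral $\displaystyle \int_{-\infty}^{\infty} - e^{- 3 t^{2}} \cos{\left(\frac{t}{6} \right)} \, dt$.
$- \frac{\sqrt{3} \sqrt{\pi}}{3 e^{\frac{1}{432}}}$

Let $b$ denote the cosine frequency and define $I(b) = \int_{-\infty}^{\infty} - e^{- 3 t^{2}} \cos{\left(b t \right)} \, dt$.

Differentiating under the integral sign,
$$I'(b) = \int_{-\infty}^{\infty} t e^{- 3 t^{2}} \sin{\left(b t \right)} \, dt.$$

Integrate $\int_{-\infty}^{\infty} t \sin(b t)\, e^{- 3 t^{2}}\, dt$ by parts with $u = \sin(b t)$ and $dv = t\, e^{- 3 t^{2}}\, dt$, giving $v = - \frac{e^{- 3 t^{2}}}{6}$. The boundary term vanishes and
$$\int_{-\infty}^{\infty} t \sin(b t)\, e^{- 3 t^{2}}\, dt = \frac{b}{6} \int_{-\infty}^{\infty} \cos(b t)\, e^{- 3 t^{2}}\, dt,$$
so $I'(b) = - \frac{b}{6}\, I(b)$.

This is a separable first-order ODE; solving with the initial condition $I(0) = \int_{-\infty}^{\infty} - e^{- 3 t^{2}}\,dt = - \frac{\sqrt{3} \sqrt{\pi}}{3}$ gives
$$I(b) = - \frac{\sqrt{3} \sqrt{\pi} e^{- \frac{b^{2}}{12}}}{3}.$$

Setting $b = \frac{1}{6}$:
$$I = - \frac{\sqrt{3} \sqrt{\pi}}{3 e^{\frac{1}{432}}}.$$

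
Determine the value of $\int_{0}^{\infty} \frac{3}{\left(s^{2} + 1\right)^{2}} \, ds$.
$\frac{3 \pi}{4}$

Begin with the known result
$$J(a) = \int_{0}^{\infty} \frac{3}{a^{2} + s^{2}} \, ds = \frac{3 \pi}{2 a}.$$

Differentiating under the integral sign with respect to $a$,
$$\frac{dJ}{da} = \int_{0}^{\infty} - \frac{6 a}{\left(a^{2} + s^{2}\right)^{2}} \, ds = - \frac{3 \pi}{2 a^{2}},$$
so $\int_{0}^{\infty} \frac{3}{\left(a^{2} + s^{2}\right)^{2}} \, ds = \frac{3 \pi}{4 a^{3}}$.

Setting $a = 1$:
$$I = \frac{3 \pi}{4}.$$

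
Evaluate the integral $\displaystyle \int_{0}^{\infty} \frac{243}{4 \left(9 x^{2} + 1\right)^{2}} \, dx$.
$\frac{81 \pi}{16}$

Recall the elementary integral
$$J(a) = \int_{0}^{\infty} \frac{3}{4 \left(a^{2} + x^{2}\right)} \, dx = \frac{3 \pi}{8 a}.$$

Differentiating under the integral sign with respect to $a$,
$$\frac{dJ}{da} = \int_{0}^{\infty} - \frac{3 a}{2 \left(a^{2} + x^{2}\right)^{2}} \, dx = - \frac{3 \pi}{8 a^{2}},$$
so $\int_{0}^{\infty} \frac{3}{4 \left(a^{2} + x^{2}\right)^{2}} \, dx = \frac{3 \pi}{16 a^{3}}$.

Setting $a = \frac{1}{3}$:
$$I = \frac{81 \pi}{16}.$$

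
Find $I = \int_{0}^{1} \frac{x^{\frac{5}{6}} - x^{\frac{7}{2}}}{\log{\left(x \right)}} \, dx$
$\log{\left(\frac{11}{27} \right)}$

Replace the exponent $\frac{5}{6}$ by a parameter $a$: let $I(a) = \int_{0}^{1} \frac{- x^{\frac{7}{2}} + x^{a}}{\log{\left(x \right)}} \, dx$.

Since $\dfrac{\partial}{\partial a}\,x^{a} = x^{a} \ln x$, the $\ln x$ in the denominator cancels and
$$\frac{dI}{da} = \int_{0}^{1} x^{a} \, dx = \left[\frac{x^{a+1}}{a+1}\right]_0^1 = \frac{1}{a + 1}.$$

Integrating with respect to $a$ gives $I(a) = \log{\left(\frac{2 a}{9} + \frac{2}{9} \right)} + C$.

At $a = \frac{7}{2}$ the integrand is identically $0$, so $I(\frac{7}{2}) = 0$. The closed form gives $0$, hence $C = 0$.

Setting $a = \frac{5}{6}$:
$$I = \log{\left(\frac{11}{27} \right)}.$$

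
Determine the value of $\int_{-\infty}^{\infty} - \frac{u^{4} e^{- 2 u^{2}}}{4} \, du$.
$- \frac{3 \sqrt{2} \sqrt{\pi}}{128}$

Consider the simpler parametrised integral
$$J(a) = \int_{-\infty}^{\infty} - \frac{e^{- a u^{2}}}{4} \, du = - \frac{\sqrt{\pi}}{4 \sqrt{a}}.$$

Differentiating under the integral sign brings down a factor of $(-u^2)$:
$$\frac{dJ}{da} = \int_{-\infty}^{\infty} \frac{u^{2} e^{- a u^{2}}}{4} \, du = \frac{\sqrt{\pi}}{8 a^{\frac{3}{2}}}.$$

Repeating twice in total — each differentiation brings down another $(-u^2)$ — gives
$$\frac{d^{2}J}{da^{2}} = \int_{-\infty}^{\infty} - \frac{u^{4} e^{- a u^{2}}}{4} \, du = - \frac{3 \sqrt{\pi}}{16 a^{\frac{5}{2}}},$$
and the integrand here is exactly the target integrand, so $I = - \frac{3 \sqrt{\pi}}{16 a^{\frac{5}{2}}}$.

Setting $a = 2$:
$$I = - \frac{3 \sqrt{2} \sqrt{\pi}}{128}.$$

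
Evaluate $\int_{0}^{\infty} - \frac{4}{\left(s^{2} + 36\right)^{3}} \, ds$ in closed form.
$- \frac{\pi}{10368}$

Start from the standard arctangent integral
$$J(a) = \int_{0}^{\infty} - \frac{4}{a^{2} + s^{2}} \, ds = - \frac{2 \pi}{a}.$$

Differentiating under the integral sign with respect to $a$,
$$\frac{dJ}{da} = \int_{0}^{\infty} \frac{8 a}{\left(a^{2} + s^{2}\right)^{2}} \, ds = \frac{2 \pi}{a^{2}},$$
so $\int_{0}^{\infty} - \frac{4}{\left(a^{2} + s^{2}\right)^{2}} \, ds = - \frac{\pi}{a^{3}}$.

Repeating — each differentiation of $1/(s^2+a^2)^j$ produces $-2ja/(s^2+a^2)^{j+1}$ — and dividing through by $-2ja$ at each step yields, after $2$ differentiations in total,
$$\int_{0}^{\infty} - \frac{4}{\left(a^{2} + s^{2}\right)^{3}} \, ds = - \frac{3 \pi}{4 a^{5}}.$$

Setting $a = 6$:
$$I = - \frac{\pi}{10368}.$$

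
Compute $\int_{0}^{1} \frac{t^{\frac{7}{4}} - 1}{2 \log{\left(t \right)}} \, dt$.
$- \log{\left(2 \right)} + \frac{\log{\left(11 \right)}}{2}$

Replace the exponent $\frac{7}{4}$ by a parameter $a$: let $I(a) = \int_{0}^{1} \frac{t^{a} - 1}{2 \log{\left(t \right)}} \, dt$.

Since $\dfrac{\partial}{\partial a}\,t^{a} = t^{a} \ln t$, the $\ln t$ in the denominator cancels and
$$\frac{dI}{da} = \int_{0}^{1} \frac{1}{2} t^{a} \, dt = \frac{1}{2} \left[\frac{t^{a+1}}{a+1}\right]_0^1 = \frac{1}{2 \left(a + 1\right)}.$$

Integrating with respect to $a$ gives $I(a) = \frac{\log{\left(a + 1 \right)}}{2} + C$.

At $a = 0$ the integrand is identically $0$, so $I(0) = 0$. The closed form gives $0$, hence $C = 0$.

Setting $a = \frac{7}{4}$:
$$I = - \log{\left(2 \right)} + \frac{\log{\left(11 \right)}}{2}.$$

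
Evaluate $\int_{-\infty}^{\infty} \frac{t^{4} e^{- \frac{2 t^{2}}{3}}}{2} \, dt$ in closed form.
$\frac{27 \sqrt{6} \sqrt{\pi}}{64}$

Consider the simpler parametrised integral
$$J(a) = \int_{-\infty}^{\infty} \frac{e^{- a t^{2}}}{2} \, dt = \frac{\sqrt{\pi}}{2 \sqrt{a}}.$$

Differentiating under the integral sign brings down a factor of $(-t^2)$:
$$\frac{dJ}{da} = \int_{-\infty}^{\infty} - \frac{t^{2} e^{- a t^{2}}}{2} \, dt = - \frac{\sqrt{\pi}}{4 a^{\frac{3}{2}}}.$$

Repeating twice in total — each differentiation brings down another $(-t^2)$ — gives
$$\frac{d^{2}J}{da^{2}} = \int_{-\infty}^{\infty} \frac{t^{4} e^{- a t^{2}}}{2} \, dt = \frac{3 \sqrt{\pi}}{8 a^{\frac{5}{2}}},$$
and the integrand here is exactly the target integrand, so $I = \frac{3 \sqrt{\pi}}{8 a^{\frac{5}{2}}}$.

Setting $a = \frac{2}{3}$:
$$I = \frac{27 \sqrt{6} \sqrt{\pi}}{64}.$$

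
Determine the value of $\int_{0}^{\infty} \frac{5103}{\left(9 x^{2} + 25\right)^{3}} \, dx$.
$\frac{5103 \pi}{50000}$

Begin with the known result
$$J(a) = \int_{0}^{\infty} \frac{7}{a^{2} + x^{2}} \, dx = \frac{7 \pi}{2 a}.$$

Differentiating under the integral sign with respect to $a$,
$$\frac{dJ}{da} = \int_{0}^{\infty} - \frac{14 a}{\left(a^{2} + x^{2}\right)^{2}} \, dx = - \frac{7 \pi}{2 a^{2}},$$
so $\int_{0}^{\infty} \frac{7}{\left(a^{2} + x^{2}\right)^{2}} \, dx = \frac{7 \pi}{4 a^{3}}$.

Repeating — each differentiation of $1/(x^2+a^2)^j$ produces $-2ja/(x^2+a^2)^{j+1}$ — and dividing through by $-2ja$ at each step yields, after $2$ differentiations in total,
$$\int_{0}^{\infty} \frac{7}{\left(a^{2} + x^{2}\right)^{3}} \, dx = \frac{21 \pi}{16 a^{5}}.$$

Setting $a = \frac{5}{3}$:
$$I = \frac{5103 \pi}{50000}.$$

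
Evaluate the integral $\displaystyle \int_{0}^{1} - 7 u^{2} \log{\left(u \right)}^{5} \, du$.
$\frac{280}{243}$

Consider the simpler parametrised integral
$$J(a) = \int_{0}^{1} - 7 u^{a} \, du = - \frac{7}{a + 1}.$$

Differentiating under the integral sign brings down a factor of $\ln u$:
$$\frac{dJ}{da} = \int_{0}^{1} - 7 u^{a} \log{\left(u \right)} \, du = \frac{7}{\left(a + 1\right)^{2}}.$$

Repeating $5$ times in total — each differentiation brings down another $\ln u$ — gives
$$\frac{d^{5}J}{da^{5}} = \int_{0}^{1} - 7 u^{a} \log{\left(u \right)}^{5} \, du = \frac{840}{\left(a + 1\right)^{6}},$$
and the integrand here is exactly the target integrand, so $I = \frac{840}{\left(a + 1\right)^{6}}$.

Setting $a = 2$:
$$I = \frac{280}{243}.$$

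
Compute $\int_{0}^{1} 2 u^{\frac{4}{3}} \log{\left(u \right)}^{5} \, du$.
$- \frac{174960}{117649}$

Start from the elementary integral
$$J(a) = \int_{0}^{1} 2 u^{a} \, du = \frac{2}{a + 1}.$$

Differentiating under the integral sign brings down a factor of $\ln u$:
$$\frac{dJ}{da} = \int_{0}^{1} 2 u^{a} \log{\left(u \right)} \, du = - \frac{2}{\left(a + 1\right)^{2}}.$$

Repeating $5$ times in total — each differentiation brings down another $\ln u$ — gives
$$\frac{d^{5}J}{da^{5}} = \int_{0}^{1} 2 u^{a} \log{\left(u \right)}^{5} \, du = - \frac{240}{\left(a + 1\right)^{6}},$$
and the integrand here is exactly the target integrand, so $I = - \frac{240}{\left(a + 1\right)^{6}}$.

Setting $a = \frac{4}{3}$:
$$I = - \frac{174960}{117649}.$$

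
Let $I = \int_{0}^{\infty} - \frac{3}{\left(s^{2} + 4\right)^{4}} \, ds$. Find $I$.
$- \frac{15 \pi}{4096}$

Recall the elementary integral
$$J(a) = \int_{0}^{\infty} - \frac{3}{a^{2} + s^{2}} \, ds = - \frac{3 \pi}{2 a}.$$

Differentiating under the integral sign with respect to $a$,
$$\frac{dJ}{da} = \int_{0}^{\infty} \frac{6 a}{\left(a^{2} + s^{2}\right)^{2}} \, ds = \frac{3 \pi}{2 a^{2}},$$
so $\int_{0}^{\infty} - \frac{3}{\left(a^{2} + s^{2}\right)^{2}} \, ds = - \frac{3 \pi}{4 a^{3}}$.

Repeating — each differentiation of $1/(s^2+a^2)^j$ produces $-2ja/(s^2+a^2)^{j+1}$ — and dividing through by $-2ja$ at each step yields, after $3$ differentiations in total,
$$\int_{0}^{\infty} - \frac{3}{\left(a^{2} + s^{2}\right)^{4}} \, ds = - \frac{15 \pi}{32 a^{7}}.$$

Setting $a = 2$:
$$I = - \frac{15 \pi}{4096}.$$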